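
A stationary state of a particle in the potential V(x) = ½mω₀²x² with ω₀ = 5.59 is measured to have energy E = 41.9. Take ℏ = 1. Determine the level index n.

Invert E_n = (n + ½)ℏω₀: n = E/ℏω₀ − ½ = 6.996, so n = 7.

n = 7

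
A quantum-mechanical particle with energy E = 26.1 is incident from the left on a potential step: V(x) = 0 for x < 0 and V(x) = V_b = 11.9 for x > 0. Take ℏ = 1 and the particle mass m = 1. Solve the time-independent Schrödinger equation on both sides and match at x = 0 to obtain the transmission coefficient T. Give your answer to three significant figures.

T = 0.977

The wavenumbers are k₁ = √(2mE)/ℏ = 7.225 on the left and k₂ = √(2m(E − V_b))/ℏ = 5.329 on the right.
Matching ψ and ψ′ at x = 0 gives r = (k₁ − k₂)/(k₁ + k₂), so R = r² = 0.02280 and T = 1 − R = 0.9772.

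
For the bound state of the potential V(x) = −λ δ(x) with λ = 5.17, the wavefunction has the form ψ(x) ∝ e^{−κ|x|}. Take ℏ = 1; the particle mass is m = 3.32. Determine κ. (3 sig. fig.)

κ = 17.2

Integrate −(ℏ²/2m)ψ'' − λδ(x)ψ = Eψ from −ε to +ε: the ψ'' term gives ψ'(0⁺) − ψ'(0⁻) and the δ term gives −(2mλ/ℏ²)ψ(0).
With ψ ∝ e^{−κ|x|} this yields −2κ = −2mλ/ℏ², so κ = mλ/ℏ² = 17.16.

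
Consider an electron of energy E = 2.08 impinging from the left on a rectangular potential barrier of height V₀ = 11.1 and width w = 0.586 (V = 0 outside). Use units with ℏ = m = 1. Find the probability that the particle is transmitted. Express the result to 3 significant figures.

E < V₀: inside the barrier ψ ∝ e^{±κx} with κ = √(2m(V₀ − E))/ℏ = 4.247.
κw = 2.489, sinh(κw) = 5.983.
The exact tunnelling result is T⁻¹ = 1 + V₀² sinh²(κw) / [4E(V₀ − E)] = 59.77, so T = 0.0167.

T = 0.0167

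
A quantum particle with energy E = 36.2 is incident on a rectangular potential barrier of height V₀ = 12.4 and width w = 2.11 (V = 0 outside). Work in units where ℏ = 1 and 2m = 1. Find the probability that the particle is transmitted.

Above the barrier the interior wavenumber is k₂ = √(2m(E − V₀))/ℏ = 4.879, giving phase k₂w = 10.29.
Matching at both interfaces gives T⁻¹ = 1 + V₀² sin²(k₂w) / [4E(E − V₀)] = 1.026, hence T = 0.975.

T = 0.975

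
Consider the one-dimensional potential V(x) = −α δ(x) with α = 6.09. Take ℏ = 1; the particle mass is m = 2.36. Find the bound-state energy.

The bound state is ψ(x) = √κ e^{−κ|x|}. The derivative jump ψ'(0⁺) − ψ'(0⁻) = −(2mα/ℏ²)ψ(0) fixes κ = mα/ℏ² = 14.37.
Then E = −ℏ²κ²/(2m) = −mα²/(2ℏ²) = -43.76.

E = -43.8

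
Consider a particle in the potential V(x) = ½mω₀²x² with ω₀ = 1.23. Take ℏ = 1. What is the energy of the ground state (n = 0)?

E = 0.615

Using E_n = (n + ½)ℏω₀: E_0 = 0.5 × 1.23 = 0.6150.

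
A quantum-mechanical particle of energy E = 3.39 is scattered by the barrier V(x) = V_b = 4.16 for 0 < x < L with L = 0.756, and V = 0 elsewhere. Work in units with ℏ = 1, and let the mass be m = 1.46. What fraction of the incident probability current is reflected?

Since E < V_b the interior solution is evanescent with decay constant κ = √(2m(V_b − E))/ℏ = 1.499.
κL = 1.134, sinh(κL) = 1.392.
The exact tunnelling result is T⁻¹ = 1 + V_b² sinh²(κL) / [4E(V_b − E)] = 4.214, so T = 0.237.
R = 1 − T = 0.763.

R = 0.763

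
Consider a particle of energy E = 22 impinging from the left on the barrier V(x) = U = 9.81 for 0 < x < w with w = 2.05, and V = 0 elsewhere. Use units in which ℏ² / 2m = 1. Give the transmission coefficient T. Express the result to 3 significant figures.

E > U: inside the barrier k₂ = √(2m(E − U))/ℏ = 3.491, k₂w = 7.157.
Matching at both interfaces gives T⁻¹ = 1 + U² sin²(k₂w) / [4E(E − U)] = 1.053, hence T = 0.950.

T = 0.950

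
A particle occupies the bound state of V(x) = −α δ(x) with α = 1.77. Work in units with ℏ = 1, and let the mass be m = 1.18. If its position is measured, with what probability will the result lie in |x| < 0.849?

P = 0.971

The normalised bound state is ψ = √κ e^{−κ|x|} with κ = mα/ℏ² = 2.089.
P(|x| < d) = ∫_{−d}^{d} κ e^{−2κ|x|} dx = 1 − e^{−2κd} = 1 − e^{−3.546} = 0.9712.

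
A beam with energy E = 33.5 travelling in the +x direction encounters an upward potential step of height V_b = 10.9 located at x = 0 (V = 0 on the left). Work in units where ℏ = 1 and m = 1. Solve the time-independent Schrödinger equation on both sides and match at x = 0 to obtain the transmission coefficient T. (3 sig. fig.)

On each side the TISE gives plane waves with k = √(2m(E − V))/ℏ: k₁ = √(2·1·33.5) = 8.185, k₂ = √(2·1·22.6) = 6.723.
Continuity of ψ and ψ′ at the step yields the reflection amplitude r = (k₁ − k₂)/(k₁ + k₂) = 0.09808; thus R = |r|² = 0.009620, T = 0.9904.

T = 0.990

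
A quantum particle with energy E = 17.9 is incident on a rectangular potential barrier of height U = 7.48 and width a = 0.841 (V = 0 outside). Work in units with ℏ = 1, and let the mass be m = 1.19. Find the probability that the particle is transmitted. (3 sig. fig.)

T = 0.947

Above the barrier the interior wavenumber is k₂ = √(2m(E − U))/ℏ = 4.980, giving phase k₂a = 4.188.
Matching at both interfaces gives T⁻¹ = 1 + U² sin²(k₂a) / [4E(E − U)] = 1.056, hence T = 0.947.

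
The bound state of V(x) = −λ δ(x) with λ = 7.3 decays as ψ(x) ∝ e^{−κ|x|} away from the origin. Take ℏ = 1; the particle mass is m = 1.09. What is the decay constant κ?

κ = 7.96

Integrating the TISE across x = 0 gives the cusp condition ψ'(0⁺) − ψ'(0⁻) = −(2mλ/ℏ²)ψ(0).
With ψ ∝ e^{−κ|x|} this yields −2κ = −2mλ/ℏ², so κ = mλ/ℏ² = 7.957.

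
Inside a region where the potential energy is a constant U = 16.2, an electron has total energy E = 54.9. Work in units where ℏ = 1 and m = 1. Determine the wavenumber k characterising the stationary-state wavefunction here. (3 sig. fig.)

With E > U the solution is oscillatory, ψ ∝ e^{±ikx} with k = √(2m(E − U))/ℏ.
k = √(2 × 1 × 38.7) = 8.798.

k = 8.80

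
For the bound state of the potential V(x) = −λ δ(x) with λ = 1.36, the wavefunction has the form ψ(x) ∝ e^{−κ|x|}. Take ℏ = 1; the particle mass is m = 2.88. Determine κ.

Integrating the TISE across x = 0 gives the cusp condition ψ'(0⁺) − ψ'(0⁻) = −(2mλ/ℏ²)ψ(0).
With ψ ∝ e^{−κ|x|} this yields −2κ = −2mλ/ℏ², so κ = mλ/ℏ² = 3.917.

κ = 3.92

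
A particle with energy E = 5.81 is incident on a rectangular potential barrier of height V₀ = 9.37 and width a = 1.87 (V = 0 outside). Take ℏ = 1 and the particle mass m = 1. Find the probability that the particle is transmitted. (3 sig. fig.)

Since E < V₀ the interior solution is evanescent with decay constant κ = √(2m(V₀ − E))/ℏ = 2.668.
κa = 4.990, sinh(κa) = 73.45.
Matching ψ, ψ′ at both faces gives T = [1 + V₀² sinh²(κa) / (4E(V₀ − E))]⁻¹ = 1/5726 = 0.000175.

T = 0.000175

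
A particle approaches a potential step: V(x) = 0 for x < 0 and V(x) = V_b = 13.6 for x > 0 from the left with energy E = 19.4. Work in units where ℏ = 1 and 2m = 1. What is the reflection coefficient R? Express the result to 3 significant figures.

The wavenumbers are k₁ = √(2mE)/ℏ = 4.405 on the left and k₂ = √(2m(E − V_b))/ℏ = 2.408 on the right.
Continuity of ψ and ψ′ at the step yields the reflection amplitude r = (k₁ − k₂)/(k₁ + k₂) = 0.2930; thus R = |r|² = 0.08585, T = 0.9141.

R = 0.0859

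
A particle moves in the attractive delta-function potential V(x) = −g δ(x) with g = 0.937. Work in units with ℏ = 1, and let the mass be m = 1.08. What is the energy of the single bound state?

E = -0.474

For x ≠ 0 the bound state is ψ ∝ e^{−κ|x|}; integrating the TISE across the delta gives the cusp condition 2κ = 2mg/ℏ², so κ = 1.012.
Then E = −ℏ²κ²/(2m) = −mg²/(2ℏ²) = -0.4741.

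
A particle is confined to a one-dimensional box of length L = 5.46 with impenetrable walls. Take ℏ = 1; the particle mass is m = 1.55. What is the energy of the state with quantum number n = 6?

E = 3.84

The infinite-well eigenfunctions ψ_n = √(2/L) sin(nπx/L) vanish at both walls, giving E_n = n²π²ℏ²/(2mL²).
E_6 = 6² × π² / (2 × 1.55 × 5.46²) = 3.845.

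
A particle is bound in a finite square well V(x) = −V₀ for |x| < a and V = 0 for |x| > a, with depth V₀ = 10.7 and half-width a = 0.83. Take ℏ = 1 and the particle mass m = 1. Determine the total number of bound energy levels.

N = 3

Define the well-strength parameter z₀ = (a/ℏ)√(2mV₀) = 0.83 × √(2·1·10.7) = 3.840.
The even/odd transcendental equations gain one root per π/2 in z₀, giving N = 1 + ⌊2z₀/π⌋ = 1 + ⌊2.444⌋ = 3.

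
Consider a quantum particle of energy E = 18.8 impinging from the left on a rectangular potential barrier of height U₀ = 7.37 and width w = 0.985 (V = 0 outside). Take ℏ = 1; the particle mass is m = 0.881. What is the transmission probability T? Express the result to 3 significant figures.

T = 0.945

E > U₀: inside the barrier k₂ = √(2m(E − U₀))/ℏ = 4.488, k₂w = 4.420.
T = [1 + U₀² sin²(k₂w) / (4E(E − U₀))]⁻¹ = 1/1.058 = 0.945.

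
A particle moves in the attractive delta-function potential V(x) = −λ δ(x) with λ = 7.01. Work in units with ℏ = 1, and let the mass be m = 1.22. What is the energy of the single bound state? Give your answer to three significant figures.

The bound state is ψ(x) = √κ e^{−κ|x|}. The derivative jump ψ'(0⁺) − ψ'(0⁻) = −(2mλ/ℏ²)ψ(0) fixes κ = mλ/ℏ² = 8.552.
Then E = −ℏ²κ²/(2m) = −mλ²/(2ℏ²) = -29.98.

E = -30.0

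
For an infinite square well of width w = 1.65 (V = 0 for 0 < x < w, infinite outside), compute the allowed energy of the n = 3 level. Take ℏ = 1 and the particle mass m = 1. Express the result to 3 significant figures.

E = 16.3

The infinite-well eigenfunctions ψ_n = √(2/w) sin(nπx/w) vanish at both walls, giving E_n = n²π²ℏ²/(2mw²).
E_3 = 3² × π² / (2 × 1 × 1.65²) = 16.31.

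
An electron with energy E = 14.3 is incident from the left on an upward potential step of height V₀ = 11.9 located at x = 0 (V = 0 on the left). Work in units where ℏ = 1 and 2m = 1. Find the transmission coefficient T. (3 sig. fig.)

T = 0.825

On each side the TISE gives plane waves with k = √(2m(E − V))/ℏ: k₁ = √(2·½·14.3) = 3.782, k₂ = √(2·½·2.4) = 1.549.
Continuity of ψ and ψ′ at the step yields the reflection amplitude r = (k₁ − k₂)/(k₁ + k₂) = 0.4188; thus R = |r|² = 0.1754, T = 0.8246.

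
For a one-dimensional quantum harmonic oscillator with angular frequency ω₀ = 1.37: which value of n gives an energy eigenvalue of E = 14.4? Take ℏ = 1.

n = 10

E_n = ℏω₀(n + ½) ⇒ n = E/(ℏω₀) − ½ = 14.4/1.37 − 0.5 = 10.011 → n = 10.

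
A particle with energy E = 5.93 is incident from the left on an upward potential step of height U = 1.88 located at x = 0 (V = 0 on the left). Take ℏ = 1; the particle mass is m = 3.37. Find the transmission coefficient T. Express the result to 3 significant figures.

T = 0.991

The wavenumbers are k₁ = √(2mE)/ℏ = 6.322 on the left and k₂ = √(2m(E − U))/ℏ = 5.225 on the right.
Continuity of ψ and ψ′ at the step yields the reflection amplitude r = (k₁ − k₂)/(k₁ + k₂) = 0.09504; thus R = |r|² = 0.009032, T = 0.9910.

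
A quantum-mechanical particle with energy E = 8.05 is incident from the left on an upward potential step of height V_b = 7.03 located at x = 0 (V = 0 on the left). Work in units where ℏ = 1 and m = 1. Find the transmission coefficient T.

T = 0.774

The wavenumbers are k₁ = √(2mE)/ℏ = 4.012 on the left and k₂ = √(2m(E − V_b))/ℏ = 1.428 on the right.
Continuity of ψ and ψ′ at the step yields the reflection amplitude r = (k₁ − k₂)/(k₁ + k₂) = 0.4750; thus R = |r|² = 0.2256, T = 0.7744.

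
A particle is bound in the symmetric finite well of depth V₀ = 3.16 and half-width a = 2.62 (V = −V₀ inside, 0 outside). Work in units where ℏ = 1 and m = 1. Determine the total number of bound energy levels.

The dimensionless depth is z₀ = a√(2mV₀)/ℏ = 2.62 × √(6.320) = 6.587.
The even/odd transcendental equations gain one root per π/2 in z₀, giving N = 1 + ⌊2z₀/π⌋ = 1 + ⌊4.193⌋ = 5.

N = 5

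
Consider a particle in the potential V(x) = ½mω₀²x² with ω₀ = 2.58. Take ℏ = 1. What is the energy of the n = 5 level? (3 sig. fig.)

E = 14.2

Using E_n = (n + ½)ℏω₀: E_5 = 5.5 × 2.58 = 14.19.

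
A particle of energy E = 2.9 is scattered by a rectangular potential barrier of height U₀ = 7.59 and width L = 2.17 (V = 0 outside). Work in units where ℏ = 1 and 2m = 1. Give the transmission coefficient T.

T = 0.000313

E < U₀: inside the barrier ψ ∝ e^{±κx} with κ = √(2m(U₀ − E))/ℏ = 2.166.
κL = 4.699, sinh(κL) = 54.94.
Matching ψ, ψ′ at both faces gives T = [1 + U₀² sinh²(κL) / (4E(U₀ − E))]⁻¹ = 1/3197 = 0.000313.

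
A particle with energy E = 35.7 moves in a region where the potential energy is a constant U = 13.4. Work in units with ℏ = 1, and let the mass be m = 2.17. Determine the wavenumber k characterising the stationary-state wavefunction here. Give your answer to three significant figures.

With E > U the solution is oscillatory, ψ ∝ e^{±ikx} with k = √(2m(E − U))/ℏ.
k = √(2 × 2.17 × 22.3) = 9.838.

k = 9.84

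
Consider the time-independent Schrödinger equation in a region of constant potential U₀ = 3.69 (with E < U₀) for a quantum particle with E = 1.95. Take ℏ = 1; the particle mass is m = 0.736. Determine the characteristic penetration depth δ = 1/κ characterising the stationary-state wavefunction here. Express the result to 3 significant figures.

Since E < U₀ the TISE in this region is ψ'' = κ²ψ with κ = √(2m(U₀ − E))/ℏ.
κ = √(2 × 0.736 × 1.74) = 1.600. The penetration depth is δ = 1/κ = 0.625.

δ = 0.625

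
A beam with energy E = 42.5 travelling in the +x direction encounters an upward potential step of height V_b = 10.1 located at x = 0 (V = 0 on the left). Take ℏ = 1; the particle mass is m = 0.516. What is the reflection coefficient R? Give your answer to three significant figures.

R = 0.00459

On each side the TISE gives plane waves with k = √(2m(E − V))/ℏ: k₁ = √(2·0.516·42.5) = 6.623, k₂ = √(2·0.516·32.4) = 5.782.
Continuity of ψ and ψ′ at the step yields the reflection amplitude r = (k₁ − k₂)/(k₁ + k₂) = 0.06773; thus R = |r|² = 0.004588, T = 0.9954.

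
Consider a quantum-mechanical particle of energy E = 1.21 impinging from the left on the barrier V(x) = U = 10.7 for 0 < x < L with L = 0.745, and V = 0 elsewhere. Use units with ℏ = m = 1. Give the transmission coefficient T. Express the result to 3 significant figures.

E < U: inside the barrier ψ ∝ e^{±κx} with κ = √(2m(U − E))/ℏ = 4.357.
κL = 3.246, sinh(κL) = 12.82.
The exact tunnelling result is T⁻¹ = 1 + U² sinh²(κL) / [4E(U − E)] = 410.7, so T = 0.00244.

T = 0.00244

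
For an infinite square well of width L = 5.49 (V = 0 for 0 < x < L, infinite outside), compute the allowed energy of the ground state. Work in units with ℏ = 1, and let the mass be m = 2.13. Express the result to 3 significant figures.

Requiring ψ(0) = ψ(L) = 0 quantises k = nπ/L, hence E_n = ℏ²k²/2m = n²π²ℏ²/(2mL²).
E_1 = 1² × π² / (2 × 2.13 × 5.49²) = 0.07687.

E = 0.0769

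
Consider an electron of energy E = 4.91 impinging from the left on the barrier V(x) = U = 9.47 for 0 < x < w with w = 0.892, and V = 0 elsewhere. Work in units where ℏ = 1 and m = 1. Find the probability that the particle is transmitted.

T = 0.0181

Since E < U the interior solution is evanescent with decay constant κ = √(2m(U − E))/ℏ = 3.020.
κw = 2.694, sinh(κw) = 7.360.
The exact tunnelling result is T⁻¹ = 1 + U² sinh²(κw) / [4E(U − E)] = 55.24, so T = 0.0181.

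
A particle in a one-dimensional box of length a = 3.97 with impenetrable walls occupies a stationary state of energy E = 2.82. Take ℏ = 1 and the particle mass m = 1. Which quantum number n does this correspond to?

n = 3

From E_n = n²π²ℏ²/(2ma²) invert to n = √(2ma²E)/(πℏ).
n = (3.97/π) × √(2 × 1 × 2.82) = 3.001 → n = 3.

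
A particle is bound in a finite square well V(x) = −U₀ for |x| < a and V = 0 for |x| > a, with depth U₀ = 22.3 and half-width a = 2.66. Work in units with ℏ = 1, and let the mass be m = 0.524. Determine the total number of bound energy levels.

N = 9

Define the well-strength parameter z₀ = (a/ℏ)√(2mU₀) = 2.66 × √(2·0.524·22.3) = 12.86.
The even/odd transcendental equations gain one root per π/2 in z₀, giving N = 1 + ⌊2z₀/π⌋ = 1 + ⌊8.186⌋ = 9.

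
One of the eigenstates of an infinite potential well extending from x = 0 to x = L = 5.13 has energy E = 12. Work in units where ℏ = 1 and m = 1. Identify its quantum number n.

From E_n = n²π²ℏ²/(2mL²) invert to n = √(2mL²E)/(πℏ).
n = (5.13/π) × √(2 × 1 × 12) = 8.000 → n = 8.

n = 8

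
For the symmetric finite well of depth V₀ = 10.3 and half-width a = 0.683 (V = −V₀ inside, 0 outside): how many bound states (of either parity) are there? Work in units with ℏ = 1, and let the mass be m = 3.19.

N = 4

Define the well-strength parameter z₀ = (a/ℏ)√(2mV₀) = 0.683 × √(2·3.19·10.3) = 5.537.
A new bound state (alternating even/odd) appears each time z₀ passes a multiple of π/2, so N = ⌊2z₀/π⌋ + 1 = ⌊3.525⌋ + 1 = 4.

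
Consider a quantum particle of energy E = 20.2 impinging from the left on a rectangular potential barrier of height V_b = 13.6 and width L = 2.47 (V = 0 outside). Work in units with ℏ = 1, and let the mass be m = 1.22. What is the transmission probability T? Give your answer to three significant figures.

Above the barrier the interior wavenumber is k₂ = √(2m(E − V_b))/ℏ = 4.013, giving phase k₂L = 9.912.
Matching at both interfaces gives T⁻¹ = 1 + V_b² sin²(k₂L) / [4E(E − V_b)] = 1.076, hence T = 0.929.

T = 0.929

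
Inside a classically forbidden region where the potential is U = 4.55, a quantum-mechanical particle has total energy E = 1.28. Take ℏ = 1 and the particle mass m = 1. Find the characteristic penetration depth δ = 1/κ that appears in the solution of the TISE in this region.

Since E < U the TISE in this region is ψ'' = κ²ψ with κ = √(2m(U − E))/ℏ.
κ = √(2 × 1 × 3.27) = 2.557. The penetration depth is δ = 1/κ = 0.391.

δ = 0.391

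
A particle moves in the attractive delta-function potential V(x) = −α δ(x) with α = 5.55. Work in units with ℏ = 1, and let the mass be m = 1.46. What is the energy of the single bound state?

The bound state is ψ(x) = √κ e^{−κ|x|}. The derivative jump ψ'(0⁺) − ψ'(0⁻) = −(2mα/ℏ²)ψ(0) fixes κ = mα/ℏ² = 8.103.
Then E = −ℏ²κ²/(2m) = −mα²/(2ℏ²) = -22.49.

E = -22.5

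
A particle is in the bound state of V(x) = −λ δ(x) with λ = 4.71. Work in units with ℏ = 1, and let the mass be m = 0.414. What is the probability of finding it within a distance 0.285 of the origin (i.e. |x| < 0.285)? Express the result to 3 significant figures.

P = 0.671

The normalised bound state is ψ = √κ e^{−κ|x|} with κ = mλ/ℏ² = 1.950.
P(|x| < d) = ∫_{−d}^{d} κ e^{−2κ|x|} dx = 1 − e^{−2κd} = 1 − e^{−1.111} = 0.6709.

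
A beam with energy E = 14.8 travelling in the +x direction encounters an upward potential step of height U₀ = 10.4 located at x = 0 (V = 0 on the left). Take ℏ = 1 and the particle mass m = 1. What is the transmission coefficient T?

T = 0.913

The wavenumbers are k₁ = √(2mE)/ℏ = 5.441 on the left and k₂ = √(2m(E − U₀))/ℏ = 2.966 on the right.
Continuity of ψ and ψ′ at the step yields the reflection amplitude r = (k₁ − k₂)/(k₁ + k₂) = 0.2943; thus R = |r|² = 0.08661, T = 0.9134.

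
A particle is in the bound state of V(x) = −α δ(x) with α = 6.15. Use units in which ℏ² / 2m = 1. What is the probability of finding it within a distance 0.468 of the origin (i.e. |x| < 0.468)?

P = 0.944

The normalised bound state is ψ = √κ e^{−κ|x|} with κ = mα/ℏ² = 3.075.
P(|x| < d) = ∫_{−d}^{d} κ e^{−2κ|x|} dx = 1 − e^{−2κd} = 1 − e^{−2.878} = 0.9438.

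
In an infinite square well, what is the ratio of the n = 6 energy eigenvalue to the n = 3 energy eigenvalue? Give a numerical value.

Since E_n ∝ n², the ratio is (6/3)² = 4.

4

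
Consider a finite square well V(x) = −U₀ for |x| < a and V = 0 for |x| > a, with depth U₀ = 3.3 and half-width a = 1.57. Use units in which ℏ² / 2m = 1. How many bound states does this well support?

N = 2

The dimensionless depth is z₀ = a√(2mU₀)/ℏ = 1.57 × √(3.300) = 2.852.
The even/odd transcendental equations gain one root per π/2 in z₀, giving N = 1 + ⌊2z₀/π⌋ = 1 + ⌊1.816⌋ = 2.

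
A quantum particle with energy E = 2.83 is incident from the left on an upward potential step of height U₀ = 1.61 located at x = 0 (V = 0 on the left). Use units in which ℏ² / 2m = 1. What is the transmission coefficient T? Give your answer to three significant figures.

On each side the TISE gives plane waves with k = √(2m(E − V))/ℏ: k₁ = √(2·½·2.83) = 1.682, k₂ = √(2·½·1.22) = 1.105.
Matching ψ and ψ′ at x = 0 gives r = (k₁ − k₂)/(k₁ + k₂), so R = r² = 0.04298 and T = 1 − R = 0.9570.

T = 0.957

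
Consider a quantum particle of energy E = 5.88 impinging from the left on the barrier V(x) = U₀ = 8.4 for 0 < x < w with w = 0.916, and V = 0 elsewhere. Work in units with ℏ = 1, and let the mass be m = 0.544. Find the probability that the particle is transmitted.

T = 0.152

E < U₀: inside the barrier ψ ∝ e^{±κx} with κ = √(2m(U₀ − E))/ℏ = 1.656.
κw = 1.517, sinh(κw) = 2.169.
Matching ψ, ψ′ at both faces gives T = [1 + U₀² sinh²(κw) / (4E(U₀ − E))]⁻¹ = 1/6.600 = 0.152.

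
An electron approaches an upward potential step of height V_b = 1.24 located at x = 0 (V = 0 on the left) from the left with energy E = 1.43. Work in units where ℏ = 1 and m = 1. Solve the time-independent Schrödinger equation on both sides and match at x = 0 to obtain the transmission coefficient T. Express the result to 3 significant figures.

On each side the TISE gives plane waves with k = √(2m(E − V))/ℏ: k₁ = √(2·1·1.43) = 1.691, k₂ = √(2·1·0.19) = 0.6164.
Matching ψ and ψ′ at x = 0 gives r = (k₁ − k₂)/(k₁ + k₂), so R = r² = 0.2169 and T = 1 − R = 0.7831.

T = 0.783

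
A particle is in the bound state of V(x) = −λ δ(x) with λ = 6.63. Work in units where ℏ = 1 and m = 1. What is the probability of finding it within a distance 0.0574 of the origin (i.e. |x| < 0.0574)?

P = 0.533

The normalised bound state is ψ = √κ e^{−κ|x|} with κ = mλ/ℏ² = 6.630.
P(|x| < d) = ∫_{−d}^{d} κ e^{−2κ|x|} dx = 1 − e^{−2κd} = 1 − e^{−0.7611} = 0.5329.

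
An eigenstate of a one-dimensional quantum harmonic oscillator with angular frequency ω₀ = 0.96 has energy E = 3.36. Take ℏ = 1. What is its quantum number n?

n = 3

Invert E_n = (n + ½)ℏω₀: n = E/ℏω₀ − ½ = 3.000, so n = 3.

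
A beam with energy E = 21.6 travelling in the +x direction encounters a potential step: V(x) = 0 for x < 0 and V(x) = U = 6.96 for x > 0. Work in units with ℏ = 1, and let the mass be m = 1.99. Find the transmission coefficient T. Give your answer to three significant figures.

T = 0.991

The wavenumbers are k₁ = √(2mE)/ℏ = 9.272 on the left and k₂ = √(2m(E − U))/ℏ = 7.633 on the right.
Matching ψ and ψ′ at x = 0 gives r = (k₁ − k₂)/(k₁ + k₂), so R = r² = 0.009395 and T = 1 − R = 0.9906.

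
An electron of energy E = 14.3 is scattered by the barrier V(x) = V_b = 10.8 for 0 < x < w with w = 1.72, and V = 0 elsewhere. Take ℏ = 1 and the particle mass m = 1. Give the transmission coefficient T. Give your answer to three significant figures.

T = 0.638

Above the barrier the interior wavenumber is k₂ = √(2m(E − V_b))/ℏ = 2.646, giving phase k₂w = 4.551.
Matching at both interfaces gives T⁻¹ = 1 + V_b² sin²(k₂w) / [4E(E − V_b)] = 1.568, hence T = 0.638.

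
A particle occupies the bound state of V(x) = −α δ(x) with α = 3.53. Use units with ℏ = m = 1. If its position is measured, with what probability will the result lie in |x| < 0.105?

P = 0.524

The normalised bound state is ψ = √κ e^{−κ|x|} with κ = mα/ℏ² = 3.530.
P(|x| < d) = ∫_{−d}^{d} κ e^{−2κ|x|} dx = 1 − e^{−2κd} = 1 − e^{−0.7413} = 0.5235.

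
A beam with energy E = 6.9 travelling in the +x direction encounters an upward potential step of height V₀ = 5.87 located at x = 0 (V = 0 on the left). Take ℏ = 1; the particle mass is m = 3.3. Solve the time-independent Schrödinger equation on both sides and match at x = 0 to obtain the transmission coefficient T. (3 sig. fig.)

T = 0.804

The wavenumbers are k₁ = √(2mE)/ℏ = 6.748 on the left and k₂ = √(2m(E − V₀))/ℏ = 2.607 on the right.
Matching ψ and ψ′ at x = 0 gives r = (k₁ − k₂)/(k₁ + k₂), so R = r² = 0.1959 and T = 1 − R = 0.8041.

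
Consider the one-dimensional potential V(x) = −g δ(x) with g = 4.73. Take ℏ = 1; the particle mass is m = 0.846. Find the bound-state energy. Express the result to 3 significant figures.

For x ≠ 0 the bound state is ψ ∝ e^{−κ|x|}; integrating the TISE across the delta gives the cusp condition 2κ = 2mg/ℏ², so κ = 4.002.
Then E = −ℏ²κ²/(2m) = −mg²/(2ℏ²) = -9.464.

E = -9.46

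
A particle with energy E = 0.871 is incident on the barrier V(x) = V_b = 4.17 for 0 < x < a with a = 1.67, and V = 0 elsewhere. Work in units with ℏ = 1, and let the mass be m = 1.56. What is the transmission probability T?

Since E < V_b the interior solution is evanescent with decay constant κ = √(2m(V_b − E))/ℏ = 3.208.
κa = 5.358, sinh(κa) = 106.1.
The exact tunnelling result is T⁻¹ = 1 + V_b² sinh²(κa) / [4E(V_b − E)] = 17040, so T = 0.0000587.

T = 0.0000587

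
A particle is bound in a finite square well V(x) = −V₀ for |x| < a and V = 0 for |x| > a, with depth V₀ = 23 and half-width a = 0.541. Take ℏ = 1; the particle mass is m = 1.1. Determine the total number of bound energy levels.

N = 3

Define the well-strength parameter z₀ = (a/ℏ)√(2mV₀) = 0.541 × √(2·1.1·23) = 3.848.
A new bound state (alternating even/odd) appears each time z₀ passes a multiple of π/2, so N = ⌊2z₀/π⌋ + 1 = ⌊2.450⌋ + 1 = 3.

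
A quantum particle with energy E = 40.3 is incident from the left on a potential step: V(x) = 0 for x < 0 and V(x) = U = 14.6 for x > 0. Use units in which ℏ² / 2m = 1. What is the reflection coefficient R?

R = 0.0125

The wavenumbers are k₁ = √(2mE)/ℏ = 6.348 on the left and k₂ = √(2m(E − U))/ℏ = 5.070 on the right.
Continuity of ψ and ψ′ at the step yields the reflection amplitude r = (k₁ − k₂)/(k₁ + k₂) = 0.1120; thus R = |r|² = 0.01254, T = 0.9875.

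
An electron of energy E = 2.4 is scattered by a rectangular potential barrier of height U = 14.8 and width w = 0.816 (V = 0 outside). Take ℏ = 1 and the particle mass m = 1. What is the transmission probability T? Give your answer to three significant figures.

E < U: inside the barrier ψ ∝ e^{±κx} with κ = √(2m(U − E))/ℏ = 4.980.
κw = 4.064, sinh(κw) = 29.08.
The exact tunnelling result is T⁻¹ = 1 + U² sinh²(κw) / [4E(U − E)] = 1558, so T = 0.000642.

T = 0.000642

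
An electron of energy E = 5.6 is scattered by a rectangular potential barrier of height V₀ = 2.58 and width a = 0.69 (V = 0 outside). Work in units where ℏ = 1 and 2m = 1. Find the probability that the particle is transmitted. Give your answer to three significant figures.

T = 0.921

E > V₀: inside the barrier k₂ = √(2m(E − V₀))/ℏ = 1.738, k₂a = 1.199.
T = [1 + V₀² sin²(k₂a) / (4E(E − V₀))]⁻¹ = 1/1.085 = 0.921.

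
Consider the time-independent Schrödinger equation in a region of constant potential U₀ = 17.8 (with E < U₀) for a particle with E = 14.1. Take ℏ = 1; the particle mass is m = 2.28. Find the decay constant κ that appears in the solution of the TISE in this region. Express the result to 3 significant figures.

Since E < U₀ the TISE in this region is ψ'' = κ²ψ with κ = √(2m(U₀ − E))/ℏ.
κ = √(2 × 2.28 × 3.7) = 4.108.

κ = 4.11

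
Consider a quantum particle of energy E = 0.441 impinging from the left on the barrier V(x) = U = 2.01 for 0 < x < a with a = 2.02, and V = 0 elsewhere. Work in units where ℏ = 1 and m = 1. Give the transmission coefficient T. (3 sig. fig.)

T = 0.00214

Since E < U the interior solution is evanescent with decay constant κ = √(2m(U − E))/ℏ = 1.771.
κa = 3.578, sinh(κa) = 17.89.
Matching ψ, ψ′ at both faces gives T = [1 + U² sinh²(κa) / (4E(U − E))]⁻¹ = 1/468.3 = 0.00214.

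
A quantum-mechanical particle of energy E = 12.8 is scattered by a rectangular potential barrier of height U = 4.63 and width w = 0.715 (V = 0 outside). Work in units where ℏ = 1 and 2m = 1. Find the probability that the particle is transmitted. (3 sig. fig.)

T = 0.961

E > U: inside the barrier k₂ = √(2m(E − U))/ℏ = 2.858, k₂w = 2.044.
Matching at both interfaces gives T⁻¹ = 1 + U² sin²(k₂w) / [4E(E − U)] = 1.041, hence T = 0.961.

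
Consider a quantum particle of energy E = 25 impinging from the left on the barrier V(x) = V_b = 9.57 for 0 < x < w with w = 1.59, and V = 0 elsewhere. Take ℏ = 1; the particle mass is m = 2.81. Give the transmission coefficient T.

T = 0.965

Above the barrier the interior wavenumber is k₂ = √(2m(E − V_b))/ℏ = 9.312, giving phase k₂w = 14.81.
Matching at both interfaces gives T⁻¹ = 1 + V_b² sin²(k₂w) / [4E(E − V_b)] = 1.037, hence T = 0.965.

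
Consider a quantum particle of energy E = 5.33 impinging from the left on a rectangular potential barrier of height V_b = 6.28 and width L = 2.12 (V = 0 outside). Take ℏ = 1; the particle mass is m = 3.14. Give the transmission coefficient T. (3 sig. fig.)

Since E < V_b the interior solution is evanescent with decay constant κ = √(2m(V_b − E))/ℏ = 2.443.
κL = 5.178, sinh(κL) = 88.68.
The exact tunnelling result is T⁻¹ = 1 + V_b² sinh²(κL) / [4E(V_b − E)] = 15310, so T = 0.0000653.

T = 0.0000653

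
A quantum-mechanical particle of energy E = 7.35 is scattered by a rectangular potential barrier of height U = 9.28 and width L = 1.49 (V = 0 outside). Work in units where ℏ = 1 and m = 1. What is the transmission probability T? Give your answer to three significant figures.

T = 0.00754

Since E < U the interior solution is evanescent with decay constant κ = √(2m(U − E))/ℏ = 1.965.
κL = 2.927, sinh(κL) = 9.313.
The exact tunnelling result is T⁻¹ = 1 + U² sinh²(κL) / [4E(U − E)] = 132.6, so T = 0.00754.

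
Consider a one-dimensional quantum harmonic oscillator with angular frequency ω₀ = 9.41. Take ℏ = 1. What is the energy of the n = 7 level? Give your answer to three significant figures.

E = 70.6

The oscillator eigenvalues are E_n = ℏω₀(n + ½), so E_7 = 9.41 × 7.5 = 70.58.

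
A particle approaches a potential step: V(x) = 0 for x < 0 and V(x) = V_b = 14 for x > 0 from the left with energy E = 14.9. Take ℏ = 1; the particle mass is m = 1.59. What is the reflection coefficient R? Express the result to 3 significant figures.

The wavenumbers are k₁ = √(2mE)/ℏ = 6.883 on the left and k₂ = √(2m(E − V_b))/ℏ = 1.692 on the right.
Continuity of ψ and ψ′ at the step yields the reflection amplitude r = (k₁ − k₂)/(k₁ + k₂) = 0.6054; thus R = |r|² = 0.3665, T = 0.6335.

R = 0.367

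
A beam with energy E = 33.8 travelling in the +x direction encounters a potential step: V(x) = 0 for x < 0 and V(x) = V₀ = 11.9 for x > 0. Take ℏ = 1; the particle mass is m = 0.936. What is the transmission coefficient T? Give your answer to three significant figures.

On each side the TISE gives plane waves with k = √(2m(E − V))/ℏ: k₁ = √(2·0.936·33.8) = 7.954, k₂ = √(2·0.936·21.9) = 6.403.
Continuity of ψ and ψ′ at the step yields the reflection amplitude r = (k₁ − k₂)/(k₁ + k₂) = 0.1081; thus R = |r|² = 0.01168, T = 0.9883.

T = 0.988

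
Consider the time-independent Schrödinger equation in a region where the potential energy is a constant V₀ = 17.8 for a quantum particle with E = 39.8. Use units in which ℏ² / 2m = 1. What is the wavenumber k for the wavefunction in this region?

k = 4.69

With E > V₀ the solution is oscillatory, ψ ∝ e^{±ikx} with k = √(2m(E − V₀))/ℏ.
k = √(2 × 0.5 × 22) = 4.690.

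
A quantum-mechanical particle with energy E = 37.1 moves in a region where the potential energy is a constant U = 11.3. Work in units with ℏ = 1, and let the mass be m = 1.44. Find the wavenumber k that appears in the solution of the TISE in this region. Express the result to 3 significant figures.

With E > U the solution is oscillatory, ψ ∝ e^{±ikx} with k = √(2m(E − U))/ℏ.
k = √(2 × 1.44 × 25.8) = 8.620.

k = 8.62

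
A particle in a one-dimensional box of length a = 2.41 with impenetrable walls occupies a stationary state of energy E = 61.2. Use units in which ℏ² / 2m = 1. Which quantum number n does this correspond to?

n = 6

For an infinite well E_n = n²π²ℏ²/(2ma²), so n = (a/πℏ)√(2mE).
n = (2.41/π) × √(2 × 0.5 × 61.2) = 6.001 → n = 6.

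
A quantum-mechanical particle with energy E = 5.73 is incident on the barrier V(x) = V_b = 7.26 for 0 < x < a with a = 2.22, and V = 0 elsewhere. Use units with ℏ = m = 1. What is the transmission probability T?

E < V_b: inside the barrier ψ ∝ e^{±κx} with κ = √(2m(V_b − E))/ℏ = 1.749.
κa = 3.883, sinh(κa) = 24.28.
Matching ψ, ψ′ at both faces gives T = [1 + V_b² sinh²(κa) / (4E(V_b − E))]⁻¹ = 1/887.4 = 0.00113.

T = 0.00113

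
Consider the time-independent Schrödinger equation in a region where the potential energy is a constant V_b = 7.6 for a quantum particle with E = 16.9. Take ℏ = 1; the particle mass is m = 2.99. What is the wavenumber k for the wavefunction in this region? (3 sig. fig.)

With E > V_b the solution is oscillatory, ψ ∝ e^{±ikx} with k = √(2m(E − V_b))/ℏ.
k = √(2 × 2.99 × 9.3) = 7.457.

k = 7.46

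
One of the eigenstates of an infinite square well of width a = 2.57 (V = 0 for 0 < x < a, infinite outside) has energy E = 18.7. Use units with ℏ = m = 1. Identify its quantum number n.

n = 5

From E_n = n²π²ℏ²/(2ma²) invert to n = √(2ma²E)/(πℏ).
n = (2.57/π) × √(2 × 1 × 18.7) = 5.003 → n = 5.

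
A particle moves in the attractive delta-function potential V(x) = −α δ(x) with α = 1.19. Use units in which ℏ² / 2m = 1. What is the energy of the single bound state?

E = -0.354

The bound state is ψ(x) = √κ e^{−κ|x|}. The derivative jump ψ'(0⁺) − ψ'(0⁻) = −(2mα/ℏ²)ψ(0) fixes κ = mα/ℏ² = 0.5950.
Then E = −ℏ²κ²/(2m) = −mα²/(2ℏ²) = -0.3540.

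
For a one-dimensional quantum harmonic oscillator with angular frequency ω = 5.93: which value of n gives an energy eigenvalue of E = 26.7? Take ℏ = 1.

Invert E_n = (n + ½)ℏω: n = E/ℏω − ½ = 4.003, so n = 4.

n = 4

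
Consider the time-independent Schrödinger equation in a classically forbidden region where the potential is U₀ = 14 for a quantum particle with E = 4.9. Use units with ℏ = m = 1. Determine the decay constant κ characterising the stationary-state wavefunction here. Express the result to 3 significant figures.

Since E < U₀ the TISE in this region is ψ'' = κ²ψ with κ = √(2m(U₀ − E))/ℏ.
κ = √(2 × 1 × 9.1) = 4.266.

κ = 4.27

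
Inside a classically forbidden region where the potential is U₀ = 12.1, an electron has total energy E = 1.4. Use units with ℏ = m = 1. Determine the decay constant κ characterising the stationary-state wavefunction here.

κ = 4.63

Since E < U₀ the TISE in this region is ψ'' = κ²ψ with κ = √(2m(U₀ − E))/ℏ.
κ = √(2 × 1 × 10.7) = 4.626.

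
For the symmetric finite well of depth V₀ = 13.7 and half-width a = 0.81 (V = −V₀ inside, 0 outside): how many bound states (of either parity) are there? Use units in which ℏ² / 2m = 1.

Define the well-strength parameter z₀ = (a/ℏ)√(2mV₀) = 0.81 × √(2·0.5·13.7) = 2.998.
The even/odd transcendental equations gain one root per π/2 in z₀, giving N = 1 + ⌊2z₀/π⌋ = 1 + ⌊1.909⌋ = 2.

N = 2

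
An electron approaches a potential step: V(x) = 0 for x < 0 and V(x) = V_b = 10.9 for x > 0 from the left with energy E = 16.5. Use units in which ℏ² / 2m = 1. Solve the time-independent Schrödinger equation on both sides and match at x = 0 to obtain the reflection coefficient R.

On each side the TISE gives plane waves with k = √(2m(E − V))/ℏ: k₁ = √(2·½·16.5) = 4.062, k₂ = √(2·½·5.6) = 2.366.
Continuity of ψ and ψ′ at the step yields the reflection amplitude r = (k₁ − k₂)/(k₁ + k₂) = 0.2638; thus R = |r|² = 0.06957, T = 0.9304.

R = 0.0696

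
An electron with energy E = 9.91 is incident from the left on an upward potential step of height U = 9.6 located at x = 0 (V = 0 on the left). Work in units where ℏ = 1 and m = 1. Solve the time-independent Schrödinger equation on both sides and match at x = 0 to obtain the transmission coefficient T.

The wavenumbers are k₁ = √(2mE)/ℏ = 4.452 on the left and k₂ = √(2m(E − U))/ℏ = 0.7874 on the right.
Continuity of ψ and ψ′ at the step yields the reflection amplitude r = (k₁ − k₂)/(k₁ + k₂) = 0.6994; thus R = |r|² = 0.4892, T = 0.5108.

T = 0.511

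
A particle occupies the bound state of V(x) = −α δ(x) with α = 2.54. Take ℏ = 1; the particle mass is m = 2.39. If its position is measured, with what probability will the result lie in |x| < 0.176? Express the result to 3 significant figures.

The normalised bound state is ψ = √κ e^{−κ|x|} with κ = mα/ℏ² = 6.071.
P(|x| < d) = ∫_{−d}^{d} κ e^{−2κ|x|} dx = 1 − e^{−2κd} = 1 − e^{−2.137} = 0.8820.

P = 0.882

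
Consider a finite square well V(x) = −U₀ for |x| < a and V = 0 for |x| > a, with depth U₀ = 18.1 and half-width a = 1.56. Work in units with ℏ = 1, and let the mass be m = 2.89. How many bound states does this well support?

N = 11

The dimensionless depth is z₀ = a√(2mU₀)/ℏ = 1.56 × √(104.6) = 15.96.
The even/odd transcendental equations gain one root per π/2 in z₀, giving N = 1 + ⌊2z₀/π⌋ = 1 + ⌊10.16⌋ = 11.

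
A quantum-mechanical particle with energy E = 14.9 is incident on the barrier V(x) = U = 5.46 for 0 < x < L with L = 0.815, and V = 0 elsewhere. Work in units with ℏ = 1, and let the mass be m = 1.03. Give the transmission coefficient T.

T = 0.990

Above the barrier the interior wavenumber is k₂ = √(2m(E − U))/ℏ = 4.410, giving phase k₂L = 3.594.
Matching at both interfaces gives T⁻¹ = 1 + U² sin²(k₂L) / [4E(E − U)] = 1.010, hence T = 0.990.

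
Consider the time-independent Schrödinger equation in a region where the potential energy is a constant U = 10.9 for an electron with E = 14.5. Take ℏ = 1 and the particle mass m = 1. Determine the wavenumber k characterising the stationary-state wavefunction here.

k = 2.68

With E > U the solution is oscillatory, ψ ∝ e^{±ikx} with k = √(2m(E − U))/ℏ.
k = √(2 × 1 × 3.6) = 2.683.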